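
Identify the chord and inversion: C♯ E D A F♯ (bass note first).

D major ninth, third inversion

The distinct note names are C#, E, D, A, F#. Stacked in thirds they read D–F#–A–C#–E, which is a major ninth chord on D.
C# is the seventh of D major ninth; seventh in the bass means third inversion.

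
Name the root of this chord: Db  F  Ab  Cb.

Reordering Db, F, Ab, Cb into stacked thirds gives Db–F–Ab–Cb; the bottom of that stack, Db, is the root.

Db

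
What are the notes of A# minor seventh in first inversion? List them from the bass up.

C#, E#, G#, A#

Spelling A# minor seventh: A#–C#–E#–G#. In first inversion the third is bass, giving C#, E#, G#, A# from the bottom.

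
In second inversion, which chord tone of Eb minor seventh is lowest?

The fifth of Eb minor seventh (Eb–Gb–Bb–Db) is Bb; that is the bass in second inversion.

Bb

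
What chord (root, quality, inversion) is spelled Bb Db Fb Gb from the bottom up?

The distinct note names are Bb, Db, Fb, Gb. Stacked in thirds they read Gb–Bb–Db–Fb, which is a dominant seventh chord on Gb.
Bb is the third of Gb dominant seventh; third in the bass means first inversion (figured bass 6/5).

Gb dominant seventh, first inversion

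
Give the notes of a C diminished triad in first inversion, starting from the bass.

Spelling C diminished: C–Eb–Gb. In first inversion the third is bass, giving Eb, Gb, C from the bottom.

Eb, Gb, C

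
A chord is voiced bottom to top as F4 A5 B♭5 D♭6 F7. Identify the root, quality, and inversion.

Bb minor-major seventh, second inversion

The distinct note names are F, A, Bb, Db. Stacked in thirds they read Bb–Db–F–A, which is a minor-major seventh chord on Bb.
The lowest note is F, the fifth of the chord, so this is second inversion (figured bass 4/3).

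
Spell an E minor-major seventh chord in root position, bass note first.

Spelling E minor-major seventh: E–G–B–D#. In root position the root is bass, giving E, G, B, D# from the bottom.

E, G, B, D#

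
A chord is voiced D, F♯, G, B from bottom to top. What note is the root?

G

Reordering D, F#, G, B into stacked thirds gives G–B–D–F#; the bottom of that stack, G, is the root.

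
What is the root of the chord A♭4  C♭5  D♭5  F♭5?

Reordering Ab, Cb, Db, Fb into stacked thirds gives Db–Fb–Ab–Cb; the bottom of that stack, Db, is the root.

Db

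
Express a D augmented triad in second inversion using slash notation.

Daug/A#

Second inversion of D augmented has the fifth (A#) in the bass. As a slash chord: Daug/A#.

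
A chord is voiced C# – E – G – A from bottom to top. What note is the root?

A

Reordering C#, E, G, A into stacked thirds gives A–C#–E–G; the bottom of that stack, A, is the root.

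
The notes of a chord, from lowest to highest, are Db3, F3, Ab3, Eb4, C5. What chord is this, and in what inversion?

Db major ninth, root position

The distinct note names are Db, F, Ab, Eb, C. Stacked in thirds they read Db–F–Ab–C–Eb, which is a major ninth chord on Db.
Db is the root of Db major ninth; root in the bass means root position.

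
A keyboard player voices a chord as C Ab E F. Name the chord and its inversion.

The distinct note names are C, Ab, E, F. Stacked in thirds they read F–Ab–C–E, which is a minor-major seventh chord on F.
The lowest note is C, the fifth of the chord, so this is second inversion (figured bass 4/3).

F minor-major seventh, second inversion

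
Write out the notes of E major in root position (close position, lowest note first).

E major is E–G#–B. Root position puts the root (E) in the bass, with the remaining tones above: E, G#, B.

E, G#, B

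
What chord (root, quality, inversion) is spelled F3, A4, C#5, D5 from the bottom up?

The pitch classes F, A, C#, D arrange in thirds as D–F–A–C#: a D minor-major seventh chord.
With the third (F) in the bass, the chord is in first inversion (figured bass 6/5).

D minor-major seventh, first inversion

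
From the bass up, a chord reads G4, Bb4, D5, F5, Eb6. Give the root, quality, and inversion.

Reducing to letter names: G, Bb, D, F, Eb. These stack in thirds as Eb–G–Bb–D–F — an Eb major ninth chord.
The lowest note is G, the third of the chord, so this is first inversion.

Eb major ninth, first inversion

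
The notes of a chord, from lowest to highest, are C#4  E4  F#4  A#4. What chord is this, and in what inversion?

The pitch classes C#, E, F#, A# arrange in thirds as F#–A#–C#–E: an F# dominant seventh chord.
The lowest note is C#, the fifth of the chord, so this is second inversion (figured bass 4/3).

F# dominant seventh, second inversion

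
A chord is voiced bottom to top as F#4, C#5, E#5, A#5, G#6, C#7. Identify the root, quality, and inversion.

F# major ninth, root position

Reducing to letter names: F#, C#, E#, A#, G#. These stack in thirds as F#–A#–C#–E#–G# — an F# major ninth chord.
The lowest note is F#, the root of the chord, so this is root position.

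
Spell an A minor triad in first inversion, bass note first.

C, E, A

The chord tones are A–C–E. With the third (C) lowest for first inversion: C, E, A.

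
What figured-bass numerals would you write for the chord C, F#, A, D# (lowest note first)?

The notes C, F#, A, D# stack in thirds as D#–F#–A–C — a D# diminished seventh chord. The bass C is the seventh, so this is third inversion: figured 4/2.

4/2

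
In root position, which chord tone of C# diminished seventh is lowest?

In root position the root is lowest. For C# diminished seventh (C#–E–G–Bb) that is C#.

C#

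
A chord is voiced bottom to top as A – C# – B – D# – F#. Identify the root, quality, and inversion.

B dominant ninth, third inversion

Reducing to letter names: A, C#, B, D#, F#. These stack in thirds as B–D#–F#–A–C# — a B dominant ninth chord.
A is the seventh of B dominant ninth; seventh in the bass means third inversion.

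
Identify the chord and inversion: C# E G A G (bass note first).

The distinct note names are C#, E, G, A. Stacked in thirds they read A–C#–E–G, which is a dominant seventh chord on A.
C# is the third of A dominant seventh; third in the bass means first inversion (figured bass 6/5).

A dominant seventh, first inversion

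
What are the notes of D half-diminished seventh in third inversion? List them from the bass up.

The chord tones are D–F–Ab–C. With the seventh (C) lowest for third inversion: C, D, F, Ab.

C, D, F, Ab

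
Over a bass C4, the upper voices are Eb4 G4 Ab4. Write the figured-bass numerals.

The notes C, Eb, G, Ab stack in thirds as Ab–C–Eb–G — an Ab major seventh chord. The bass C is the third, so this is first inversion: figured 6/5.

6/5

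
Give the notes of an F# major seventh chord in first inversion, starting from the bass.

F# major seventh is F#–A#–C#–E#. First inversion puts the third (A#) in the bass, with the remaining tones above: A#, C#, E#, F#.

A#, C#, E#, F#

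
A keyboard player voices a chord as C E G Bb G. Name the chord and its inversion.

The distinct note names are C, E, G, Bb. Stacked in thirds they read C–E–G–Bb, which is a dominant seventh chord on C.
With the root (C) in the bass, the chord is in root position (figured bass 7).

C dominant seventh, root position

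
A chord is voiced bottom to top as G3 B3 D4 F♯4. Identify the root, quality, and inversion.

G major seventh, root position

The pitch classes G, B, D, F# arrange in thirds as G–B–D–F#: a G major seventh chord.
With the root (G) in the bass, the chord is in root position (figured bass 7).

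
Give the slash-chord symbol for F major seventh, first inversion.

Fmaj7/A

First inversion of F major seventh has the third (A) in the bass. As a slash chord: Fmaj7/A.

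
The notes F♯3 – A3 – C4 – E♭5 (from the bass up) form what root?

F#

F#, A, C, Eb are the tones of an F# diminished seventh chord (F#–A–C–Eb), making F# the root.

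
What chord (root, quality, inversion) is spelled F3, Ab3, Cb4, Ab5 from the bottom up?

F diminished, root position

Reducing to letter names: F, Ab, Cb. These stack in thirds as F–Ab–Cb — an F diminished triad.
With the root (F) in the bass, the chord is in root position (figured bass 5/3).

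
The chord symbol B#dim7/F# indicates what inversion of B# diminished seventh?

B#dim7/F# means B# diminished seventh with F# in the bass. F# is the fifth of B# diminished seventh (B#–D#–F#–A), so this is second inversion.

second inversion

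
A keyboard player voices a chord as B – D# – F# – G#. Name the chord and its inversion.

G# minor seventh, first inversion

The pitch classes B, D#, F#, G# arrange in thirds as G#–B–D#–F#: a G# minor seventh chord.
B is the third of G# minor seventh; third in the bass means first inversion (figured bass 6/5).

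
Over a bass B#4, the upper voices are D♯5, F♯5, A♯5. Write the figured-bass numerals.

The notes B#, D#, F#, A# stack in thirds as B#–D#–F#–A# — a B# half-diminished seventh chord. The bass B# is the root, so this is root position: figured 7.

7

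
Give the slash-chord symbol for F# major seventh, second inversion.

Second inversion of F# major seventh has the fifth (C#) in the bass. As a slash chord: F#maj7/C#.

F#maj7/C#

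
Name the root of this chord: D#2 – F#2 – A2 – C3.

D#

D#, F#, A, C are the tones of a D# diminished seventh chord (D#–F#–A–C), making D# the root.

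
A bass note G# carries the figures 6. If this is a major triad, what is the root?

E

The figures 6 mean the third of the chord is in the bass. If G# is the third of a major triad, the root is E (chord tones E–G#–B).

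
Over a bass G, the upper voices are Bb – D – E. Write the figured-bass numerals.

The notes G, Bb, D, E stack in thirds as E–G–Bb–D — an E half-diminished seventh chord. The bass G is the third, so this is first inversion: figured 6/5.

6/5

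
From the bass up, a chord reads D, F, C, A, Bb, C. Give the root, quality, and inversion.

Bb major ninth, first inversion

Reducing to letter names: D, F, C, A, Bb. These stack in thirds as Bb–D–F–A–C — a Bb major ninth chord.
With the third (D) in the bass, the chord is in first inversion.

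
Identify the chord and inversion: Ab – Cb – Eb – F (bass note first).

The pitch classes Ab, Cb, Eb, F arrange in thirds as F–Ab–Cb–Eb: an F half-diminished seventh chord.
The lowest note is Ab, the third of the chord, so this is first inversion (figured bass 6/5).

F half-diminished seventh, first inversion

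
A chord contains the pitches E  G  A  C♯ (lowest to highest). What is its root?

A

The distinct letter names are E, G, A, C#. Arranged as a stack of thirds they read A–C#–E–G, so A is the root (an A dominant seventh chord).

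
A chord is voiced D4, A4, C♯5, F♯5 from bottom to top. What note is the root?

D

D, A, C#, F# are the tones of a D major seventh chord (D–F#–A–C#), making D the root.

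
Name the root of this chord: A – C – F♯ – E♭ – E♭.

A, C, F#, Eb are the tones of an F# diminished seventh chord (F#–A–C–Eb), making F# the root.

F#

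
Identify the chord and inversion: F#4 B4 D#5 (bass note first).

The pitch classes F#, B, D# arrange in thirds as B–D#–F#: a B major triad.
F# is the fifth of B major; fifth in the bass means second inversion (figured bass 6/4).

B major, second inversion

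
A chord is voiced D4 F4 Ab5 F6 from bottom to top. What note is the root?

D

The distinct letter names are D, F, Ab. Arranged as a stack of thirds they read D–F–Ab, so D is the root (a D diminished triad).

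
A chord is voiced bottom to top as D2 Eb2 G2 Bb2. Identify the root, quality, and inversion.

The distinct note names are D, Eb, G, Bb. Stacked in thirds they read Eb–G–Bb–D, which is a major seventh chord on Eb.
With the seventh (D) in the bass, the chord is in third inversion (figured bass 4/2).

Eb major seventh, third inversion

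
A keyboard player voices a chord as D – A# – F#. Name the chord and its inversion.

The pitch classes D, A#, F# arrange in thirds as D–F#–A#: a D augmented triad.
With the root (D) in the bass, the chord is in root position (figured bass 5/3).

D augmented, root position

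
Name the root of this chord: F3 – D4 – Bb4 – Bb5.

Bb

Reordering F, D, Bb into stacked thirds gives Bb–D–F; the bottom of that stack, Bb, is the root.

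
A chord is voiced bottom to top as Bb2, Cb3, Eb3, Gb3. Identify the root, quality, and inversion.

Cb major seventh, third inversion

The distinct note names are Bb, Cb, Eb, Gb. Stacked in thirds they read Cb–Eb–Gb–Bb, which is a major seventh chord on Cb.
The lowest note is Bb, the seventh of the chord, so this is third inversion (figured bass 4/2).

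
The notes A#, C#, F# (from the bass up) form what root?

F#

A#, C#, F# are the tones of an F# major triad (F#–A#–C#), making F# the root.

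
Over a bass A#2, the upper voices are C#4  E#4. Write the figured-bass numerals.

The notes A#, C#, E# stack in thirds as A#–C#–E# — an A# minor triad. The bass A# is the root, so this is root position: figured 5/3.

5/3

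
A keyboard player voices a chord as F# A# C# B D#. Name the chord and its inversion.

B major ninth, second inversion

The distinct note names are F#, A#, C#, B, D#. Stacked in thirds they read B–D#–F#–A#–C#, which is a major ninth chord on B.
With the fifth (F#) in the bass, the chord is in second inversion.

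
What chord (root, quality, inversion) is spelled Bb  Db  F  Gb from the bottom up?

Reducing to letter names: Bb, Db, F, Gb. These stack in thirds as Gb–Bb–Db–F — a Gb major seventh chord.
Bb is the third of Gb major seventh; third in the bass means first inversion (figured bass 6/5).

Gb major seventh, first inversion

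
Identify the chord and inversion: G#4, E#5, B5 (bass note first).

The pitch classes G#, E#, B arrange in thirds as E#–G#–B: an E# diminished triad.
With the third (G#) in the bass, the chord is in first inversion (figured bass 6).

E# diminished, first inversion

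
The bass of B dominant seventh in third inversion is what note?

The seventh of B dominant seventh (B–D#–F#–A) is A; that is the bass in third inversion.

A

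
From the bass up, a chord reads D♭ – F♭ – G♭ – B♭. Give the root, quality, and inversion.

Gb dominant seventh, second inversion

The distinct note names are Db, Fb, Gb, Bb. Stacked in thirds they read Gb–Bb–Db–Fb, which is a dominant seventh chord on Gb.
The lowest note is Db, the fifth of the chord, so this is second inversion (figured bass 4/3).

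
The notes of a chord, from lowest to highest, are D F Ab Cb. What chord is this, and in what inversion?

D diminished seventh, root position

The distinct note names are D, F, Ab, Cb. Stacked in thirds they read D–F–Ab–Cb, which is a diminished seventh chord on D.
The lowest note is D, the root of the chord, so this is root position (figured bass 7).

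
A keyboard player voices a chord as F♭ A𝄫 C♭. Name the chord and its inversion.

Fb minor, root position

The pitch classes Fb, Abb, Cb arrange in thirds as Fb–Abb–Cb: an Fb minor triad.
The lowest note is Fb, the root of the chord, so this is root position (figured bass 5/3).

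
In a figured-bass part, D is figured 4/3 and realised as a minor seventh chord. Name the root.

The figures 4/3 mean the fifth of the chord is in the bass. If D is the fifth of a minor seventh chord, the root is G (chord tones G–Bb–D–F).

G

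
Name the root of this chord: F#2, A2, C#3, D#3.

F#, A, C#, D# are the tones of a D# half-diminished seventh chord (D#–F#–A–C#), making D# the root.

D#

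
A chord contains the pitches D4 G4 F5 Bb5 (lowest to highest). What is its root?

G

Reordering D, G, F, Bb into stacked thirds gives G–Bb–D–F; the bottom of that stack, G, is the root.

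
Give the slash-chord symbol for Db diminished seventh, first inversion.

First inversion of Db diminished seventh has the third (Fb) in the bass. As a slash chord: Dbdim7/Fb.

Dbdim7/Fb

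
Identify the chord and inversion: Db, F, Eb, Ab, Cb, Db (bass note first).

The distinct note names are Db, F, Eb, Ab, Cb. Stacked in thirds they read Db–F–Ab–Cb–Eb, which is a dominant ninth chord on Db.
The lowest note is Db, the root of the chord, so this is root position.

Db dominant ninth, root position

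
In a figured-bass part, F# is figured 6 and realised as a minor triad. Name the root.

The figures 6 mean the third of the chord is in the bass. If F# is the third of a minor triad, the root is D# (chord tones D#–F#–A#).

D#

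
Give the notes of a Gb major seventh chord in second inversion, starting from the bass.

Db, F, Gb, Bb

Gb major seventh is Gb–Bb–Db–F. Second inversion puts the fifth (Db) in the bass, with the remaining tones above: Db, F, Gb, Bb.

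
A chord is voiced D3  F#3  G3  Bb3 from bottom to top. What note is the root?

G

The distinct letter names are D, F#, G, Bb. Arranged as a stack of thirds they read G–Bb–D–F#, so G is the root (a G minor-major seventh chord).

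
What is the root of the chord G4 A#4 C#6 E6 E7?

A#

The distinct letter names are G, A#, C#, E. Arranged as a stack of thirds they read A#–C#–E–G, so A# is the root (an A# diminished seventh chord).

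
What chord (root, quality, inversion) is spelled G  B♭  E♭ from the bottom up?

Eb major, first inversion

Reducing to letter names: G, Bb, Eb. These stack in thirds as Eb–G–Bb — an Eb major triad.
G is the third of Eb major; third in the bass means first inversion (figured bass 6).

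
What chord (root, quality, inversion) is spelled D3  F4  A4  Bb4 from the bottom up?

Bb major seventh, first inversion

The pitch classes D, F, A, Bb arrange in thirds as Bb–D–F–A: a Bb major seventh chord.
With the third (D) in the bass, the chord is in first inversion (figured bass 6/5).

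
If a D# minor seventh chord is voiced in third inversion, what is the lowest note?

D# minor seventh is D#–F#–A#–C#. Third inversion places the seventh in the bass: C#.

C#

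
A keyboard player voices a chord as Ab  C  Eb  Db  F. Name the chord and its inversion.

The distinct note names are Ab, C, Eb, Db, F. Stacked in thirds they read Db–F–Ab–C–Eb, which is a major ninth chord on Db.
Ab is the fifth of Db major ninth; fifth in the bass means second inversion.

Db major ninth, second inversion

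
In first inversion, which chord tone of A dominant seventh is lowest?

In first inversion the third is lowest. For A dominant seventh (A–C#–E–G) that is C#.

C#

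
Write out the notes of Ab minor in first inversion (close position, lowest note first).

Spelling Ab minor: Ab–Cb–Eb. In first inversion the third is bass, giving Cb, Eb, Ab from the bottom.

Cb, Eb, Ab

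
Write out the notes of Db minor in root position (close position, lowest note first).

The chord tones are Db–Fb–Ab. With the root (Db) lowest for root position: Db, Fb, Ab.

Db, Fb, Ab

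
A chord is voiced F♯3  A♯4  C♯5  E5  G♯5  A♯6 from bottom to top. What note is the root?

F#

F#, A#, C#, E, G# are the tones of an F# dominant ninth chord (F#–A#–C#–E–G#), making F# the root.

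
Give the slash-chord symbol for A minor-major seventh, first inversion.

First inversion of A minor-major seventh has the third (C) in the bass. As a slash chord: Am(maj7)/C.

Am(maj7)/C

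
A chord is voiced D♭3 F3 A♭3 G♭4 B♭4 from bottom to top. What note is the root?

The distinct letter names are Db, F, Ab, Gb, Bb. Arranged as a stack of thirds they read Gb–Bb–Db–F–Ab, so Gb is the root (a Gb major ninth chord).

Gb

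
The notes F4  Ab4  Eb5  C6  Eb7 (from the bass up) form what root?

F, Ab, Eb, C are the tones of an F minor seventh chord (F–Ab–C–Eb), making F the root.

F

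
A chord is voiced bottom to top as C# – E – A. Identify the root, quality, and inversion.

A major, first inversion

The pitch classes C#, E, A arrange in thirds as A–C#–E: an A major triad.
With the third (C#) in the bass, the chord is in first inversion (figured bass 6).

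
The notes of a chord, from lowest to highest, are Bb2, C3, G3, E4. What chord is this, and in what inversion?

Reducing to letter names: Bb, C, G, E. These stack in thirds as C–E–G–Bb — a C dominant seventh chord.
With the seventh (Bb) in the bass, the chord is in third inversion (figured bass 4/2).

C dominant seventh, third inversion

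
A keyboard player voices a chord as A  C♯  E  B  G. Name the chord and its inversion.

A dominant ninth, root position

The distinct note names are A, C#, E, B, G. Stacked in thirds they read A–C#–E–G–B, which is a dominant ninth chord on A.
A is the root of A dominant ninth; root in the bass means root position.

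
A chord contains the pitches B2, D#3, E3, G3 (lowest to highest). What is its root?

The distinct letter names are B, D#, E, G. Arranged as a stack of thirds they read E–G–B–D#, so E is the root (an E minor-major seventh chord).

E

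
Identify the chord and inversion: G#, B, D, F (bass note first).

G# diminished seventh, root position

The distinct note names are G#, B, D, F. Stacked in thirds they read G#–B–D–F, which is a diminished seventh chord on G#.
G# is the root of G# diminished seventh; root in the bass means root position (figured bass 7).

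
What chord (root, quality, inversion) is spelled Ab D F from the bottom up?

The distinct note names are Ab, D, F. Stacked in thirds they read D–F–Ab, which is a diminished triad on D.
Ab is the fifth of D diminished; fifth in the bass means second inversion (figured bass 6/4).

D diminished, second inversion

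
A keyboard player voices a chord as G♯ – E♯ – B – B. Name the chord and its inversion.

The distinct note names are G#, E#, B. Stacked in thirds they read E#–G#–B, which is a diminished triad on E#.
G# is the third of E# diminished; third in the bass means first inversion (figured bass 6).

E# diminished, first inversion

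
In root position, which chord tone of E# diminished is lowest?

The root of E# diminished (E#–G#–B) is E#; that is the bass in root position.

E#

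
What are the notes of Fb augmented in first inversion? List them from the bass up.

The chord tones are Fb–Ab–C. With the third (Ab) lowest for first inversion: Ab, C, Fb.

Ab, C, Fb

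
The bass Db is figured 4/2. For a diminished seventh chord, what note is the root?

The figures 4/2 mean the seventh of the chord is in the bass. If Db is the seventh of a diminished seventh chord, the root is E (chord tones E–G–Bb–Db).

E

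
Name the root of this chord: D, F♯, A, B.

B

The distinct letter names are D, F#, A, B. Arranged as a stack of thirds they read B–D–F#–A, so B is the root (a B minor seventh chord).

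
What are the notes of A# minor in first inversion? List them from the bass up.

C#, E#, A#

The chord tones are A#–C#–E#. With the third (C#) lowest for first inversion: C#, E#, A#.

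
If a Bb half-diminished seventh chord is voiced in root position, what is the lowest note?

The root of Bb half-diminished seventh (Bb–Db–Fb–Ab) is Bb; that is the bass in root position.

Bb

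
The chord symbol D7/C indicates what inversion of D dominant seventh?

third inversion

D7/C means D dominant seventh with C in the bass. C is the seventh of D dominant seventh (D–F#–A–C), so this is third inversion.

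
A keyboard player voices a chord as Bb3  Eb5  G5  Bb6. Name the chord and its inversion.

Eb major, second inversion

Reducing to letter names: Bb, Eb, G. These stack in thirds as Eb–G–Bb — an Eb major triad.
Bb is the fifth of Eb major; fifth in the bass means second inversion (figured bass 6/4).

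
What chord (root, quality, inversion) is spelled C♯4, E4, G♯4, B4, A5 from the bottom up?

A major ninth, first inversion

The pitch classes C#, E, G#, B, A arrange in thirds as A–C#–E–G#–B: an A major ninth chord.
C# is the third of A major ninth; third in the bass means first inversion.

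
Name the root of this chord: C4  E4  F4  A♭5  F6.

F

The distinct letter names are C, E, F, Ab. Arranged as a stack of thirds they read F–Ab–C–E, so F is the root (an F minor-major seventh chord).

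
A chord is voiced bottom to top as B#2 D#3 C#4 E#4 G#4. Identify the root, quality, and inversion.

The distinct note names are B#, D#, C#, E#, G#. Stacked in thirds they read C#–E#–G#–B#–D#, which is a major ninth chord on C#.
With the seventh (B#) in the bass, the chord is in third inversion.

C# major ninth, third inversion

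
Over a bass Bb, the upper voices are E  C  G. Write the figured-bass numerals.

The notes Bb, E, C, G stack in thirds as C–E–G–Bb — a C dominant seventh chord. The bass Bb is the seventh, so this is third inversion: figured 4/2.

4/2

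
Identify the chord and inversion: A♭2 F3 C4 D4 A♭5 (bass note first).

The distinct note names are Ab, F, C, D. Stacked in thirds they read D–F–Ab–C, which is a half-diminished seventh chord on D.
With the fifth (Ab) in the bass, the chord is in second inversion (figured bass 4/3).

D half-diminished seventh, second inversion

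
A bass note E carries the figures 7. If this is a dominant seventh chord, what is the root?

E

The figures 7 mean the root of the chord is in the bass. If E is the root of a dominant seventh chord, the root is E (chord tones E–G#–B–D).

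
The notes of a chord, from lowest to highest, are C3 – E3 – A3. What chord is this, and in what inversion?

A minor, first inversion

The distinct note names are C, E, A. Stacked in thirds they read A–C–E, which is a minor triad on A.
The lowest note is C, the third of the chord, so this is first inversion (figured bass 6).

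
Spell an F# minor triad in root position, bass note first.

F#, A, C#

Spelling F# minor: F#–A–C#. In root position the root is bass, giving F#, A, C# from the bottom.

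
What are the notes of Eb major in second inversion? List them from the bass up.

Eb major is Eb–G–Bb. Second inversion puts the fifth (Bb) in the bass, with the remaining tones above: Bb, Eb, G.

Bb, Eb, G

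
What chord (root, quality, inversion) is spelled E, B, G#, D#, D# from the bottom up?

E major seventh, root position

The pitch classes E, B, G#, D# arrange in thirds as E–G#–B–D#: an E major seventh chord.
E is the root of E major seventh; root in the bass means root position (figured bass 7).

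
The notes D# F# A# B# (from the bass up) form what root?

The distinct letter names are D#, F#, A#, B#. Arranged as a stack of thirds they read B#–D#–F#–A#, so B# is the root (a B# half-diminished seventh chord).

B#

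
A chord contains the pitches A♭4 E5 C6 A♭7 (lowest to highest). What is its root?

Ab

Reordering Ab, E, C into stacked thirds gives Ab–C–E; the bottom of that stack, Ab, is the root.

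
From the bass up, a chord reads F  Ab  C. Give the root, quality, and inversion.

The distinct note names are F, Ab, C. Stacked in thirds they read F–Ab–C, which is a minor triad on F.
F is the root of F minor; root in the bass means root position (figured bass 5/3).

F minor, root position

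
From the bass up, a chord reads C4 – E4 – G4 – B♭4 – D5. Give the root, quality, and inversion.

C dominant ninth, root position

The distinct note names are C, E, G, Bb, D. Stacked in thirds they read C–E–G–Bb–D, which is a dominant ninth chord on C.
C is the root of C dominant ninth; root in the bass means root position.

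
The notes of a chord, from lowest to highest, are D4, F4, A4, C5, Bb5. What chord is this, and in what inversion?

Bb major ninth, first inversion

Reducing to letter names: D, F, A, C, Bb. These stack in thirds as Bb–D–F–A–C — a Bb major ninth chord.
With the third (D) in the bass, the chord is in first inversion.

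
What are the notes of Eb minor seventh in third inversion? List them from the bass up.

Db, Eb, Gb, Bb

The chord tones are Eb–Gb–Bb–Db. With the seventh (Db) lowest for third inversion: Db, Eb, Gb, Bb.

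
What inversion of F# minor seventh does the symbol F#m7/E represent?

third inversion

F#m7/E means F# minor seventh with E in the bass. E is the seventh of F# minor seventh (F#–A–C#–E), so this is third inversion.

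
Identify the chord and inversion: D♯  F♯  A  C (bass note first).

D# diminished seventh, root position

Reducing to letter names: D#, F#, A, C. These stack in thirds as D#–F#–A–C — a D# diminished seventh chord.
D# is the root of D# diminished seventh; root in the bass means root position (figured bass 7).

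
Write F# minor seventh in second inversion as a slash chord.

Second inversion of F# minor seventh has the fifth (C#) in the bass. As a slash chord: F#m7/C#.

F#m7/C#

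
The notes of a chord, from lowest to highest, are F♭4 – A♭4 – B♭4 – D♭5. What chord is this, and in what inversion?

Bb half-diminished seventh, second inversion

The pitch classes Fb, Ab, Bb, Db arrange in thirds as Bb–Db–Fb–Ab: a Bb half-diminished seventh chord.
Fb is the fifth of Bb half-diminished seventh; fifth in the bass means second inversion (figured bass 4/3).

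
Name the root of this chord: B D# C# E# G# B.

C#

The distinct letter names are B, D#, C#, E#, G#. Arranged as a stack of thirds they read C#–E#–G#–B–D#, so C# is the root (a C# dominant ninth chord).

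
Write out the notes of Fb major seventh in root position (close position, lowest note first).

Spelling Fb major seventh: Fb–Ab–Cb–Eb. In root position the root is bass, giving Fb, Ab, Cb, Eb from the bottom.

Fb, Ab, Cb, Eb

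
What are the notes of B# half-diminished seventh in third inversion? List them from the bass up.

Spelling B# half-diminished seventh: B#–D#–F#–A#. In third inversion the seventh is bass, giving A#, B#, D#, F# from the bottom.

A#, B#, D#, F#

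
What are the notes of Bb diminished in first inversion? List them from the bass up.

Db, Fb, Bb

Spelling Bb diminished: Bb–Db–Fb. In first inversion the third is bass, giving Db, Fb, Bb from the bottom.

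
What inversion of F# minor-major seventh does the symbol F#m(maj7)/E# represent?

third inversion

F#m(maj7)/E# means F# minor-major seventh with E# in the bass. E# is the seventh of F# minor-major seventh (F#–A–C#–E#), so this is third inversion.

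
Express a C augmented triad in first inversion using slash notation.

First inversion of C augmented has the third (E) in the bass. As a slash chord: Caug/E.

Caug/E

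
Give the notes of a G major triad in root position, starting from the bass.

G major is G–B–D. Root position puts the root (G) in the bass, with the remaining tones above: G, B, D.

G, B, D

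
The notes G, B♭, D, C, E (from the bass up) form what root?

Reordering G, Bb, D, C, E into stacked thirds gives C–E–G–Bb–D; the bottom of that stack, C, is the root.

C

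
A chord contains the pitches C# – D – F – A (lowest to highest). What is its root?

D

The distinct letter names are C#, D, F, A. Arranged as a stack of thirds they read D–F–A–C#, so D is the root (a D minor-major seventh chord).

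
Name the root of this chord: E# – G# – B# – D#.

E#

Reordering E#, G#, B#, D# into stacked thirds gives E#–G#–B#–D#; the bottom of that stack, E#, is the root.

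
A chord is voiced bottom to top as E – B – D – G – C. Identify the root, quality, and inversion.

Reducing to letter names: E, B, D, G, C. These stack in thirds as C–E–G–B–D — a C major ninth chord.
With the third (E) in the bass, the chord is in first inversion.

C major ninth, first inversion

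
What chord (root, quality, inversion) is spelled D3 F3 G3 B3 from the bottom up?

G dominant seventh, second inversion

The distinct note names are D, F, G, B. Stacked in thirds they read G–B–D–F, which is a dominant seventh chord on G.
The lowest note is D, the fifth of the chord, so this is second inversion (figured bass 4/3).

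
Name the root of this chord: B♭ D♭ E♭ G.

The distinct letter names are Bb, Db, Eb, G. Arranged as a stack of thirds they read Eb–G–Bb–Db, so Eb is the root (an Eb dominant seventh chord).

Eb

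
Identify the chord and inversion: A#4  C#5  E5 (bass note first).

Reducing to letter names: A#, C#, E. These stack in thirds as A#–C#–E — an A# diminished triad.
With the root (A#) in the bass, the chord is in root position (figured bass 5/3).

A# diminished, root position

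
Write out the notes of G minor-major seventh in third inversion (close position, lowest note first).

F#, G, Bb, D

The chord tones are G–Bb–D–F#. With the seventh (F#) lowest for third inversion: F#, G, Bb, D.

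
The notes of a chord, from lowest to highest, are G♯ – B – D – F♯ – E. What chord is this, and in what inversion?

The pitch classes G#, B, D, F#, E arrange in thirds as E–G#–B–D–F#: an E dominant ninth chord.
With the third (G#) in the bass, the chord is in first inversion.

E dominant ninth, first inversion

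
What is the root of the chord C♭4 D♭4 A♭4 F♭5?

The distinct letter names are Cb, Db, Ab, Fb. Arranged as a stack of thirds they read Db–Fb–Ab–Cb, so Db is the root (a Db minor seventh chord).

Db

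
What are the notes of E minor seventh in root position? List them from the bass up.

E, G, B, D

The chord tones are E–G–B–D. With the root (E) lowest for root position: E, G, B, D.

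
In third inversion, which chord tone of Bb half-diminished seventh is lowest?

Ab

Bb half-diminished seventh is Bb–Db–Fb–Ab. Third inversion places the seventh in the bass: Ab.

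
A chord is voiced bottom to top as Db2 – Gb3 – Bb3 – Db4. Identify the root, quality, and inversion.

Gb major, second inversion

The distinct note names are Db, Gb, Bb. Stacked in thirds they read Gb–Bb–Db, which is a major triad on Gb.
Db is the fifth of Gb major; fifth in the bass means second inversion (figured bass 6/4).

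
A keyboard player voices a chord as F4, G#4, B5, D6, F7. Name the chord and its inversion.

G# diminished seventh, third inversion

Reducing to letter names: F, G#, B, D. These stack in thirds as G#–B–D–F — a G# diminished seventh chord.
With the seventh (F) in the bass, the chord is in third inversion (figured bass 4/2).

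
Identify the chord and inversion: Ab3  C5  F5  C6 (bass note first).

F minor, first inversion

The pitch classes Ab, C, F arrange in thirds as F–Ab–C: an F minor triad.
The lowest note is Ab, the third of the chord, so this is first inversion (figured bass 6).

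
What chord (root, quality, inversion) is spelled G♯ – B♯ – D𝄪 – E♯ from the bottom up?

Reducing to letter names: G#, B#, D##, E#. These stack in thirds as E#–G#–B#–D## — an E# minor-major seventh chord.
With the third (G#) in the bass, the chord is in first inversion (figured bass 6/5).

E# minor-major seventh, first inversion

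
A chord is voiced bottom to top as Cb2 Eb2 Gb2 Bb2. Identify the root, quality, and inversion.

Cb major seventh, root position

The distinct note names are Cb, Eb, Gb, Bb. Stacked in thirds they read Cb–Eb–Gb–Bb, which is a major seventh chord on Cb.
The lowest note is Cb, the root of the chord, so this is root position (figured bass 7).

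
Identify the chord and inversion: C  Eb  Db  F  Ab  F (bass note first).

Db major ninth, third inversion

Reducing to letter names: C, Eb, Db, F, Ab. These stack in thirds as Db–F–Ab–C–Eb — a Db major ninth chord.
With the seventh (C) in the bass, the chord is in third inversion.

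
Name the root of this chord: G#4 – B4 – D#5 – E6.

E

Reordering G#, B, D#, E into stacked thirds gives E–G#–B–D#; the bottom of that stack, E, is the root.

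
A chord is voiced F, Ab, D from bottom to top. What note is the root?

D

The distinct letter names are F, Ab, D. Arranged as a stack of thirds they read D–F–Ab, so D is the root (a D diminished triad).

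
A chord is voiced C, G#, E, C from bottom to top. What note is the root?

C

Reordering C, G#, E into stacked thirds gives C–E–G#; the bottom of that stack, C, is the root.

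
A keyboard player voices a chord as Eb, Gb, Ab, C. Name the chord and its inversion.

Ab dominant seventh, second inversion

The distinct note names are Eb, Gb, Ab, C. Stacked in thirds they read Ab–C–Eb–Gb, which is a dominant seventh chord on Ab.
Eb is the fifth of Ab dominant seventh; fifth in the bass means second inversion (figured bass 4/3).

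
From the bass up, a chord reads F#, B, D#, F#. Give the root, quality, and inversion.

The pitch classes F#, B, D# arrange in thirds as B–D#–F#: a B major triad.
With the fifth (F#) in the bass, the chord is in second inversion (figured bass 6/4).

B major, second inversion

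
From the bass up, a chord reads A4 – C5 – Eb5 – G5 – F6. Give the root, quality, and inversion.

F dominant ninth, first inversion

The pitch classes A, C, Eb, G, F arrange in thirds as F–A–C–Eb–G: an F dominant ninth chord.
With the third (A) in the bass, the chord is in first inversion.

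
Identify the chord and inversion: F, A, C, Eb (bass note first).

The distinct note names are F, A, C, Eb. Stacked in thirds they read F–A–C–Eb, which is a dominant seventh chord on F.
With the root (F) in the bass, the chord is in root position (figured bass 7).

F dominant seventh, root position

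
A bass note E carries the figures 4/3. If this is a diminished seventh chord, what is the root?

The figures 4/3 mean the fifth of the chord is in the bass. If E is the fifth of a diminished seventh chord, the root is A# (chord tones A#–C#–E–G).

A#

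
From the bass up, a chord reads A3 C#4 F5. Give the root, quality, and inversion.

Reducing to letter names: A, C#, F. These stack in thirds as F–A–C# — an F augmented triad.
With the third (A) in the bass, the chord is in first inversion (figured bass 6).

F augmented, first inversion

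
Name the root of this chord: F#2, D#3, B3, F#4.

The distinct letter names are F#, D#, B. Arranged as a stack of thirds they read B–D#–F#, so B is the root (a B major triad).

B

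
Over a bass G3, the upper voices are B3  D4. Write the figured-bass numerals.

The notes G, B, D stack in thirds as G–B–D — a G major triad. The bass G is the root, so this is root position: figured 5/3.

5/3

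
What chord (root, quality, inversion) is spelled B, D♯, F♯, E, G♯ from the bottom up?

The distinct note names are B, D#, F#, E, G#. Stacked in thirds they read E–G#–B–D#–F#, which is a major ninth chord on E.
B is the fifth of E major ninth; fifth in the bass means second inversion.

E major ninth, second inversion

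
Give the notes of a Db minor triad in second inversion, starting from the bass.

The chord tones are Db–Fb–Ab. With the fifth (Ab) lowest for second inversion: Ab, Db, Fb.

Ab, Db, Fb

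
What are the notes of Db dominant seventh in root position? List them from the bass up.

Db dominant seventh is Db–F–Ab–Cb. Root position puts the root (Db) in the bass, with the remaining tones above: Db, F, Ab, Cb.

Db, F, Ab, Cb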